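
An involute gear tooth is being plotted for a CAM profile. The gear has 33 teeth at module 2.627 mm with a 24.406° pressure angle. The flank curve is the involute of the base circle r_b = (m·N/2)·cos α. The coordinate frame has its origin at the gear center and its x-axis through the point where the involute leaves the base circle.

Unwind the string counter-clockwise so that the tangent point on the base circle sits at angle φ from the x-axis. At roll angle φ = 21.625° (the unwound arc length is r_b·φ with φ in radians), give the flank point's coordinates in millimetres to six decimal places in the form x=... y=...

x=42.184264 y=0.697382

pitch radius r_p = m·N/2 = 2.627·33/2 = 43.345500
base radius r_b = r_p·cos α = 43.345500·cos 24.406° = 39.472163
roll angle φ = 21.625° = 0.37742745 rad
x = r_b·(cos φ + φ·sin φ) = 39.472163·(0.92961577 + 0.37742745·0.36853021) = 42.184264
y = r_b·(sin φ − φ·cos φ) = 39.472163·(0.36853021 − 0.37742745·0.92961577) = 0.697382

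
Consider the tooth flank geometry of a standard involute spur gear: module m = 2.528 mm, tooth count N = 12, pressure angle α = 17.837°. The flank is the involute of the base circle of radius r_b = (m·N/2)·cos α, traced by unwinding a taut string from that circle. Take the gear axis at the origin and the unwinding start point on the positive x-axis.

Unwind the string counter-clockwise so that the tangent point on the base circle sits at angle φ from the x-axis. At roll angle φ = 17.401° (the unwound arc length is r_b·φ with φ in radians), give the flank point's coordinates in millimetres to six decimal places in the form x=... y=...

pitch radius r_p = m·N/2 = 2.528·12/2 = 15.168000
base radius r_b = r_p·cos α = 15.168000·cos 17.837° = 14.438901
roll angle φ = 17.401° = 0.30370474 rad
x = r_b·(cos φ + φ·sin φ) = 14.438901·(0.95423511 + 0.30370474·0.29905745) = 15.089522
y = r_b·(sin φ − φ·cos φ) = 14.438901·(0.29905745 − 0.30370474·0.95423511) = 0.133585

x=15.089522 y=0.133585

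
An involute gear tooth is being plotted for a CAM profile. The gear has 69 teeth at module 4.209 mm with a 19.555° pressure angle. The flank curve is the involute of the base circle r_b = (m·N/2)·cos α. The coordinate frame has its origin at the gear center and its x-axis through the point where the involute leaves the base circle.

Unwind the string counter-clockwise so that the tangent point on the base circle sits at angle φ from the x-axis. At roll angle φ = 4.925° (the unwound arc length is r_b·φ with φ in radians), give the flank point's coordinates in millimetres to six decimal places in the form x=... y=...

x=137.339431 y=0.028947

pitch radius r_p = m·N/2 = 4.209·69/2 = 145.210500
base radius r_b = r_p·cos α = 145.210500·cos 19.555° = 136.834849
roll angle φ = 4.925° = 0.08595747 rad
x = r_b·(cos φ + φ·sin φ) = 136.834849·(0.99630793 + 0.08595747·0.08585165) = 137.339431
y = r_b·(sin φ − φ·cos φ) = 136.834849·(0.08585165 − 0.08595747·0.99630793) = 0.028947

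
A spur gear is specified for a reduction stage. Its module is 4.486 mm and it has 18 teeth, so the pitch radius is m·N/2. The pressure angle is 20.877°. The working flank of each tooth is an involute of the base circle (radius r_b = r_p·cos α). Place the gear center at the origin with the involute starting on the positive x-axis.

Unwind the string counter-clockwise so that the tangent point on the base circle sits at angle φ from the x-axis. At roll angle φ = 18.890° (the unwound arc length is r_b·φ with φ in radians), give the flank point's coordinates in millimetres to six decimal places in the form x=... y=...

pitch radius r_p = m·N/2 = 4.486·18/2 = 40.374000
base radius r_b = r_p·cos α = 40.374000·cos 20.877° = 37.723350
roll angle φ = 18.890° = 0.32969270 rad
x = r_b·(cos φ + φ·sin φ) = 37.723350·(0.94614188 + 0.32969270·0.32375229) = 39.718185
y = r_b·(sin φ − φ·cos φ) = 37.723350·(0.32375229 − 0.32969270·0.94614188) = 0.445748

x=39.718185 y=0.445748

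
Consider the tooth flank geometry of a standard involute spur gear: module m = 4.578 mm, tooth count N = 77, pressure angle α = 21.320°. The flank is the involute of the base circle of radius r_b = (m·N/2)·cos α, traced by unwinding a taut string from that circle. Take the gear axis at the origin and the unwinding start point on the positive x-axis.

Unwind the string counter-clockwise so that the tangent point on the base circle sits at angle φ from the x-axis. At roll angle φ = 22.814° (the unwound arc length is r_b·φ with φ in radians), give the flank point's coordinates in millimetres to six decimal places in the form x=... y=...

x=176.695615 y=3.400660

pitch radius r_p = m·N/2 = 4.578·77/2 = 176.253000
base radius r_b = r_p·cos α = 176.253000·cos 21.320° = 164.191015
roll angle φ = 22.814° = 0.39817942 rad
x = r_b·(cos φ + φ·sin φ) = 164.191015·(0.92176844 + 0.39817942·0.38774083) = 176.695615
y = r_b·(sin φ − φ·cos φ) = 164.191015·(0.38774083 − 0.39817942·0.92176844) = 3.400660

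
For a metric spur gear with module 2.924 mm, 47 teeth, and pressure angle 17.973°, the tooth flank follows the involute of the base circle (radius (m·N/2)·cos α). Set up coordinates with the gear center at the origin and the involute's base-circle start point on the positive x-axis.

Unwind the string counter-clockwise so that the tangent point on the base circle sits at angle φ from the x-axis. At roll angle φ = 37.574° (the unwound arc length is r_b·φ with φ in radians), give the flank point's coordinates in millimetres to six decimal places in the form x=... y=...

pitch radius r_p = m·N/2 = 2.924·47/2 = 68.714000
base radius r_b = r_p·cos α = 68.714000·cos 17.973° = 65.360896
roll angle φ = 37.574° = 0.65579001 rad
x = r_b·(cos φ + φ·sin φ) = 65.360896·(0.79256644 + 0.65579001·0.60978557) = 77.940106
y = r_b·(sin φ − φ·cos φ) = 65.360896·(0.60978557 − 0.65579001·0.79256644) = 5.884338

x=77.940106 y=5.884338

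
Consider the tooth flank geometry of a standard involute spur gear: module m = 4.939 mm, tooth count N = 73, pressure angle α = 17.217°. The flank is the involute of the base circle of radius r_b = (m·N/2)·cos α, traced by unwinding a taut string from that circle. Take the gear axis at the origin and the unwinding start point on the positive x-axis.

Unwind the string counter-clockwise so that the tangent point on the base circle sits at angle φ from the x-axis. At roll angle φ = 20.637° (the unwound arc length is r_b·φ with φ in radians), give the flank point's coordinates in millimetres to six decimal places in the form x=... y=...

pitch radius r_p = m·N/2 = 4.939·73/2 = 180.273500
base radius r_b = r_p·cos α = 180.273500·cos 17.217° = 172.195549
roll angle φ = 20.637° = 0.36018360 rad
x = r_b·(cos φ + φ·sin φ) = 172.195549·(0.93583213 + 0.36018360·0.35244606) = 183.005542
y = r_b·(sin φ − φ·cos φ) = 172.195549·(0.35244606 − 0.36018360·0.93583213) = 2.647450

x=183.005542 y=2.647450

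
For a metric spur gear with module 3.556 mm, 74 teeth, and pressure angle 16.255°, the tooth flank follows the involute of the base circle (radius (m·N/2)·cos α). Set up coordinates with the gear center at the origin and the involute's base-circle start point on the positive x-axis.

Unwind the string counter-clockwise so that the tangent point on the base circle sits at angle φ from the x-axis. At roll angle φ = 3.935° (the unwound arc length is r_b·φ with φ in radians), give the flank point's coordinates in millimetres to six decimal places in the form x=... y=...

x=126.610008 y=0.013633

pitch radius r_p = m·N/2 = 3.556·74/2 = 131.572000
base radius r_b = r_p·cos α = 131.572000·cos 16.255° = 126.312466
roll angle φ = 3.935° = 0.06867871 rad
x = r_b·(cos φ + φ·sin φ) = 126.312466·(0.99764254 + 0.06867871·0.06862473) = 126.610008
y = r_b·(sin φ − φ·cos φ) = 126.312466·(0.06862473 − 0.06867871·0.99764254) = 0.013633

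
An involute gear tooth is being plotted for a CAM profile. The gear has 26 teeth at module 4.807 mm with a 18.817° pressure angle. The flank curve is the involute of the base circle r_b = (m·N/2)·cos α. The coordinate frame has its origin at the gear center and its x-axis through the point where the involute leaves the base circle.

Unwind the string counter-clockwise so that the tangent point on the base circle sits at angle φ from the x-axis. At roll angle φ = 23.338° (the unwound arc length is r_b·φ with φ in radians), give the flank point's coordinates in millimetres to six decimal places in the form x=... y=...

x=63.856400 y=1.310514

pitch radius r_p = m·N/2 = 4.807·26/2 = 62.491000
base radius r_b = r_p·cos α = 62.491000·cos 18.817° = 59.151081
roll angle φ = 23.338° = 0.40732494 rad
x = r_b·(cos φ + φ·sin φ) = 59.151081·(0.91818384 + 0.40732494·0.39615455) = 63.856400
y = r_b·(sin φ − φ·cos φ) = 59.151081·(0.39615455 − 0.40732494·0.91818384) = 1.310514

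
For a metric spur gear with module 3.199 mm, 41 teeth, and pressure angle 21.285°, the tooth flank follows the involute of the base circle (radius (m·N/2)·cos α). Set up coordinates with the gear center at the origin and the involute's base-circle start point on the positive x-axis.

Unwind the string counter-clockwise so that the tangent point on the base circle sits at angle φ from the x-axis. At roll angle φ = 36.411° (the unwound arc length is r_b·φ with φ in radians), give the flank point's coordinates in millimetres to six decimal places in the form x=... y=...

x=72.226830 y=5.019399

pitch radius r_p = m·N/2 = 3.199·41/2 = 65.579500
base radius r_b = r_p·cos α = 65.579500·cos 21.285° = 61.106079
roll angle φ = 36.411° = 0.63549183 rad
x = r_b·(cos φ + φ·sin φ) = 61.106079·(0.80477985 + 0.63549183·0.59357340) = 72.226830
y = r_b·(sin φ − φ·cos φ) = 61.106079·(0.59357340 − 0.63549183·0.80477985) = 5.019399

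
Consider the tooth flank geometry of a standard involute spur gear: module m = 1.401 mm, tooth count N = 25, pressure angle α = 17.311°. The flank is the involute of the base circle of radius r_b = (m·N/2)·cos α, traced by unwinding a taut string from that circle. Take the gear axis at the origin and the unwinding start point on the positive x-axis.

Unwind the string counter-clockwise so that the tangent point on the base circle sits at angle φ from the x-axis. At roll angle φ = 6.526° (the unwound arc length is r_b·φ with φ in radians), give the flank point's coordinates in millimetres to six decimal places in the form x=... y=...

pitch radius r_p = m·N/2 = 1.401·25/2 = 17.512500
base radius r_b = r_p·cos α = 17.512500·cos 17.311° = 16.719248
roll angle φ = 6.526° = 0.11390019 rad
x = r_b·(cos φ + φ·sin φ) = 16.719248·(0.99352038 + 0.11390019·0.11365407) = 16.827348
y = r_b·(sin φ − φ·cos φ) = 16.719248·(0.11365407 − 0.11390019·0.99352038) = 0.008224

x=16.827348 y=0.008224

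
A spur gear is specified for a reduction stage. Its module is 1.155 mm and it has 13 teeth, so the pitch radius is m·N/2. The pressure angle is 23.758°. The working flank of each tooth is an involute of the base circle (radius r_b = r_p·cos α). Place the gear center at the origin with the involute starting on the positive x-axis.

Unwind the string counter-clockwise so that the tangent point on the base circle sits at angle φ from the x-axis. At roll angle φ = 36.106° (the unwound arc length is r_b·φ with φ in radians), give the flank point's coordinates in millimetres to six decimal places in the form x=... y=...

x=8.103124 y=0.550733

pitch radius r_p = m·N/2 = 1.155·13/2 = 7.507500
base radius r_b = r_p·cos α = 7.507500·cos 23.758° = 6.871279
roll angle φ = 36.106° = 0.63016858 rad
x = r_b·(cos φ + φ·sin φ) = 6.871279·(0.80792818 + 0.63016858·0.58928097) = 8.103124
y = r_b·(sin φ − φ·cos φ) = 6.871279·(0.58928097 − 0.63016858·0.80792818) = 0.550733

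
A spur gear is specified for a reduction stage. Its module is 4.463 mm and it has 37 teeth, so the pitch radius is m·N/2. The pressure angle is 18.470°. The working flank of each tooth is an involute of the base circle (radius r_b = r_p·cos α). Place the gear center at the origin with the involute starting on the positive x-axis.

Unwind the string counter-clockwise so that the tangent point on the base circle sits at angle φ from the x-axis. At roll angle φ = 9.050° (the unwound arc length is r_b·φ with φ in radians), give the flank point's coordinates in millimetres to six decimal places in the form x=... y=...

pitch radius r_p = m·N/2 = 4.463·37/2 = 82.565500
base radius r_b = r_p·cos α = 82.565500·cos 18.470° = 78.312523
roll angle φ = 9.050° = 0.15795230 rad
x = r_b·(cos φ + φ·sin φ) = 78.312523·(0.98755145 + 0.15795230·0.15729633) = 79.283345
y = r_b·(sin φ − φ·cos φ) = 78.312523·(0.15729633 − 0.15795230·0.98755145) = 0.102613

x=79.283345 y=0.102613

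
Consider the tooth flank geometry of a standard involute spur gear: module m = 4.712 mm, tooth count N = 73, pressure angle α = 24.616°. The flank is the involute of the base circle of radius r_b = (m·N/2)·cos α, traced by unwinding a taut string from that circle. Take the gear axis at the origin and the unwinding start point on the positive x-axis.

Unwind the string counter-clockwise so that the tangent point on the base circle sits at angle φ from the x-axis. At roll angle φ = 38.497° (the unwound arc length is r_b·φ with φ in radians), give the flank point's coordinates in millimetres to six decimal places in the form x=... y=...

pitch radius r_p = m·N/2 = 4.712·73/2 = 171.988000
base radius r_b = r_p·cos α = 171.988000·cos 24.616° = 156.357701
roll angle φ = 38.497° = 0.67189940 rad
x = r_b·(cos φ + φ·sin φ) = 156.357701·(0.78264075 + 0.67189940·0.62247366) = 187.766903
y = r_b·(sin φ − φ·cos φ) = 156.357701·(0.62247366 − 0.67189940·0.78264075) = 15.106938

x=187.766903 y=15.106938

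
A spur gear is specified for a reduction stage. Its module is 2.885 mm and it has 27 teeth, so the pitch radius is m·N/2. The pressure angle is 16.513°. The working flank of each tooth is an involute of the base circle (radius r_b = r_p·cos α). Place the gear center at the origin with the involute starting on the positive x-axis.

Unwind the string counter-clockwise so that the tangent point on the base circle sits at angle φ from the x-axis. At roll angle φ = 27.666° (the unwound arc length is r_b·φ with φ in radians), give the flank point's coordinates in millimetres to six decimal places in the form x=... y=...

pitch radius r_p = m·N/2 = 2.885·27/2 = 38.947500
base radius r_b = r_p·cos α = 38.947500·cos 16.513° = 37.341121
roll angle φ = 27.666° = 0.48286279 rad
x = r_b·(cos φ + φ·sin φ) = 37.341121·(0.88566931 + 0.48286279·0.46431656) = 41.443809
y = r_b·(sin φ − φ·cos φ) = 37.341121·(0.46431656 − 0.48286279·0.88566931) = 1.368918

x=41.443809 y=1.368918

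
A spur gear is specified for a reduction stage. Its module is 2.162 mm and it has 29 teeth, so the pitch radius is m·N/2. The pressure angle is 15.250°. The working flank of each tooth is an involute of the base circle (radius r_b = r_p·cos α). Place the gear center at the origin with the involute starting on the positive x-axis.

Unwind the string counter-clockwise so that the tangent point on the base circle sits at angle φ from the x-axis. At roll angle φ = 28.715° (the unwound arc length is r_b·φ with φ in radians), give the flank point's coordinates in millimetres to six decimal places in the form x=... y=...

pitch radius r_p = m·N/2 = 2.162·29/2 = 31.349000
base radius r_b = r_p·cos α = 31.349000·cos 15.250° = 30.245118
roll angle φ = 28.715° = 0.50117129 rad
x = r_b·(cos φ + φ·sin φ) = 30.245118·(0.87702041 + 0.50117129·0.48045312) = 33.808287
y = r_b·(sin φ − φ·cos φ) = 30.245118·(0.48045312 − 0.50117129·0.87702041) = 1.237499

x=33.808287 y=1.237499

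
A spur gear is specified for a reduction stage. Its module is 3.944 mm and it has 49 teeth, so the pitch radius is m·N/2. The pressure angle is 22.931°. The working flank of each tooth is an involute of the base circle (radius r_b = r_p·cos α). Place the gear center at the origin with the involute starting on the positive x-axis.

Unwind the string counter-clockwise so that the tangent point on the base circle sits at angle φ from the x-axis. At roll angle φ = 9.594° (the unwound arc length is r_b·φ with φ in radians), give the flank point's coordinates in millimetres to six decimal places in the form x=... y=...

x=90.230814 y=0.138881

pitch radius r_p = m·N/2 = 3.944·49/2 = 96.628000
base radius r_b = r_p·cos α = 96.628000·cos 22.931° = 88.991947
roll angle φ = 9.594° = 0.16744689 rad
x = r_b·(cos φ + φ·sin φ) = 88.991947·(0.98601350 + 0.16744689·0.16666549) = 90.230814
y = r_b·(sin φ − φ·cos φ) = 88.991947·(0.16666549 − 0.16744689·0.98601350) = 0.138881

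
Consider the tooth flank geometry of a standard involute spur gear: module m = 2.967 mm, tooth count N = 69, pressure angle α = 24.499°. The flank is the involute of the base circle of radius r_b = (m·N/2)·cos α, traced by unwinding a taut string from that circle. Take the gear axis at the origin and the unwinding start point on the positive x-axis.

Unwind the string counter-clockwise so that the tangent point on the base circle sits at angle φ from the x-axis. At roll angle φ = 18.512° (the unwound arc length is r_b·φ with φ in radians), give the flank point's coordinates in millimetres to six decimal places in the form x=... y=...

pitch radius r_p = m·N/2 = 2.967·69/2 = 102.361500
base radius r_b = r_p·cos α = 102.361500·cos 24.499° = 93.145741
roll angle φ = 18.512° = 0.32309535 rad
x = r_b·(cos φ + φ·sin φ) = 93.145741·(0.94825718 + 0.32309535·0.31750327) = 97.881365
y = r_b·(sin φ − φ·cos φ) = 93.145741·(0.31750327 − 0.32309535·0.94825718) = 1.036319

x=97.881365 y=1.036319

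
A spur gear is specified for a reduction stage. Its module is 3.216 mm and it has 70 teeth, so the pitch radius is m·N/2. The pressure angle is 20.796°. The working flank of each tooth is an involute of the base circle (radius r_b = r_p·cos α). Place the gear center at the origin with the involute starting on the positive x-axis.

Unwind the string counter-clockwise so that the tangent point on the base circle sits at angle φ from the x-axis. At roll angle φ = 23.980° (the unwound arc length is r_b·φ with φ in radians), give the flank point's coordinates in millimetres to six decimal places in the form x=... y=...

pitch radius r_p = m·N/2 = 3.216·70/2 = 112.560000
base radius r_b = r_p·cos α = 112.560000·cos 20.796° = 105.226768
roll angle φ = 23.980° = 0.41852995 rad
x = r_b·(cos φ + φ·sin φ) = 105.226768·(0.91368738 + 0.41852995·0.40641773) = 114.043233
y = r_b·(sin φ − φ·cos φ) = 105.226768·(0.40641773 − 0.41852995·0.91368738) = 2.526725

x=114.043233 y=2.526725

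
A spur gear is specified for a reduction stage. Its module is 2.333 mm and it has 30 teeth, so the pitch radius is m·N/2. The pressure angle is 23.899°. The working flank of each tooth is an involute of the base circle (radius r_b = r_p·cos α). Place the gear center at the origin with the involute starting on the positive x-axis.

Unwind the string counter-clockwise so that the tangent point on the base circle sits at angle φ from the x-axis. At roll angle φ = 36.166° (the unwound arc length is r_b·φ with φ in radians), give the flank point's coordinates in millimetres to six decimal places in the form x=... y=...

x=37.747441 y=2.576826

pitch radius r_p = m·N/2 = 2.333·30/2 = 34.995000
base radius r_b = r_p·cos α = 34.995000·cos 23.899° = 31.994565
roll angle φ = 36.166° = 0.63121578 rad
x = r_b·(cos φ + φ·sin φ) = 31.994565·(0.80731064 + 0.63121578·0.59012670) = 37.747441
y = r_b·(sin φ − φ·cos φ) = 31.994565·(0.59012670 − 0.63121578·0.80731064) = 2.576826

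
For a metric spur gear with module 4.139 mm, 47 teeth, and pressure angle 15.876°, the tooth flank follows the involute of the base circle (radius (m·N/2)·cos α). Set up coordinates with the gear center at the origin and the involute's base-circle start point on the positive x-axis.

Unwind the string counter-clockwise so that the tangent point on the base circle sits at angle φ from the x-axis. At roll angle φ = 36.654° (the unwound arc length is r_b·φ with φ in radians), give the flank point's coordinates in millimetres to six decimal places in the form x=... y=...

pitch radius r_p = m·N/2 = 4.139·47/2 = 97.266500
base radius r_b = r_p·cos α = 97.266500·cos 15.876° = 93.556365
roll angle φ = 36.654° = 0.63973298 rad
x = r_b·(cos φ + φ·sin φ) = 93.556365·(0.80225519 + 0.63973298·0.59698125) = 110.786059
y = r_b·(sin φ − φ·cos φ) = 93.556365·(0.59698125 − 0.63973298·0.80225519) = 7.835546

x=110.786059 y=7.835546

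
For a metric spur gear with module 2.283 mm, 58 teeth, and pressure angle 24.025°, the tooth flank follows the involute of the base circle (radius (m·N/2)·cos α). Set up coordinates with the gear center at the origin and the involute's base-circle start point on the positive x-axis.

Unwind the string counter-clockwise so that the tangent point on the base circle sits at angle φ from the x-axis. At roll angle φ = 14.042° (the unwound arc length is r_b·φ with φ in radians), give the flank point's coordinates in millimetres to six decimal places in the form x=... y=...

x=62.260238 y=0.294942

pitch radius r_p = m·N/2 = 2.283·58/2 = 66.207000
base radius r_b = r_p·cos α = 66.207000·cos 24.025° = 60.471348
roll angle φ = 14.042° = 0.24507913 rad
x = r_b·(cos φ + φ·sin φ) = 60.471348·(0.97011813 + 0.24507913·0.24263309) = 62.260238
y = r_b·(sin φ − φ·cos φ) = 60.471348·(0.24263309 − 0.24507913·0.97011813) = 0.294942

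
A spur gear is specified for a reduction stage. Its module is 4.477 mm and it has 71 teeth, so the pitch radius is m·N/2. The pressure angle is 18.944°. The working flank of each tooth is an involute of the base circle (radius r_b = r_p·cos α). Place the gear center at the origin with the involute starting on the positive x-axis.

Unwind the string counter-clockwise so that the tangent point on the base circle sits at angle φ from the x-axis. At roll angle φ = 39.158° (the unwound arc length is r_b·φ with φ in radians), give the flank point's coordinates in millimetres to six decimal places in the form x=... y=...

pitch radius r_p = m·N/2 = 4.477·71/2 = 158.933500
base radius r_b = r_p·cos α = 158.933500·cos 18.944° = 150.325078
roll angle φ = 39.158° = 0.68343603 rad
x = r_b·(cos φ + φ·sin φ) = 150.325078·(0.77540758 + 0.68343603·0.63146107) = 181.437984
y = r_b·(sin φ − φ·cos φ) = 150.325078·(0.63146107 − 0.68343603·0.77540758) = 15.260940

x=181.437984 y=15.260940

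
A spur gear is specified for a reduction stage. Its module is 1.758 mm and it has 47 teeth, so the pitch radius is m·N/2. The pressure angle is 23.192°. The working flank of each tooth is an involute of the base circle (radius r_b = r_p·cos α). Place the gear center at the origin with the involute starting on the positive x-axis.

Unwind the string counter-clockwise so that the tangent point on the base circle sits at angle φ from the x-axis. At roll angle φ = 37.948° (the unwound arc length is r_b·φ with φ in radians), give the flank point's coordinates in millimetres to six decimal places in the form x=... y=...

x=45.412150 y=3.518826

pitch radius r_p = m·N/2 = 1.758·47/2 = 41.313000
base radius r_b = r_p·cos α = 41.313000·cos 23.192° = 37.974510
roll angle φ = 37.948° = 0.66231754 rad
x = r_b·(cos φ + φ·sin φ) = 37.974510·(0.78856919 + 0.66231754·0.61494605) = 45.412150
y = r_b·(sin φ − φ·cos φ) = 37.974510·(0.61494605 − 0.66231754·0.78856919) = 3.518826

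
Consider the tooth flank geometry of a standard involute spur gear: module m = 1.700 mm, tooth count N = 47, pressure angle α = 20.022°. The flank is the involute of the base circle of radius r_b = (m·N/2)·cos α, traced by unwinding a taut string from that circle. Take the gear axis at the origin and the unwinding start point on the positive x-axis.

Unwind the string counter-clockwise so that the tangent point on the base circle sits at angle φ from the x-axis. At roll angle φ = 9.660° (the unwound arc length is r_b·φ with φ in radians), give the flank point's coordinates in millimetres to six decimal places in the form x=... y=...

pitch radius r_p = m·N/2 = 1.700·47/2 = 39.950000
base radius r_b = r_p·cos α = 39.950000·cos 20.022° = 37.535471
roll angle φ = 9.660° = 0.16859881 rad
x = r_b·(cos φ + φ·sin φ) = 37.535471·(0.98582086 + 0.16859881·0.16780119) = 38.065169
y = r_b·(sin φ − φ·cos φ) = 37.535471·(0.16780119 − 0.16859881·0.98582086) = 0.059793

x=38.065169 y=0.059793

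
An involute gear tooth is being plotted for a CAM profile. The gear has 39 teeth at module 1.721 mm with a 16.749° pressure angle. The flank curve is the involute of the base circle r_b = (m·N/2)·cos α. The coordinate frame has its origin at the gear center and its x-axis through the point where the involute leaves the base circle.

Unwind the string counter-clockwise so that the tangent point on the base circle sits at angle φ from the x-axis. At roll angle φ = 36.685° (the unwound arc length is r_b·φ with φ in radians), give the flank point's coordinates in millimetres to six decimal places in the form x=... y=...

x=38.062958 y=2.698086

pitch radius r_p = m·N/2 = 1.721·39/2 = 33.559500
base radius r_b = r_p·cos α = 33.559500·cos 16.749° = 32.135785
roll angle φ = 36.685° = 0.64027404 rad
x = r_b·(cos φ + φ·sin φ) = 32.135785·(0.80193207 + 0.64027404·0.59741522) = 38.062958
y = r_b·(sin φ − φ·cos φ) = 32.135785·(0.59741522 − 0.64027404·0.80193207) = 2.698086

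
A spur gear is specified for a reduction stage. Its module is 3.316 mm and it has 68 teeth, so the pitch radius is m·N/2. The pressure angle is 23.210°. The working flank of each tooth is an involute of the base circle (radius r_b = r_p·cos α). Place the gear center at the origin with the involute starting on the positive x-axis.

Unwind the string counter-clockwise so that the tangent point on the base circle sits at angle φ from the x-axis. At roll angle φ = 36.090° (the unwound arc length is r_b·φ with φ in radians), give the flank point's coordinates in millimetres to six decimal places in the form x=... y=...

pitch radius r_p = m·N/2 = 3.316·68/2 = 112.744000
base radius r_b = r_p·cos α = 112.744000·cos 23.210° = 103.619241
roll angle φ = 36.090° = 0.62988933 rad
x = r_b·(cos φ + φ·sin φ) = 103.619241·(0.80809271 + 0.62988933·0.58905533) = 122.180802
y = r_b·(sin φ − φ·cos φ) = 103.619241·(0.58905533 − 0.62988933·0.80809271) = 8.294343

x=122.180802 y=8.294343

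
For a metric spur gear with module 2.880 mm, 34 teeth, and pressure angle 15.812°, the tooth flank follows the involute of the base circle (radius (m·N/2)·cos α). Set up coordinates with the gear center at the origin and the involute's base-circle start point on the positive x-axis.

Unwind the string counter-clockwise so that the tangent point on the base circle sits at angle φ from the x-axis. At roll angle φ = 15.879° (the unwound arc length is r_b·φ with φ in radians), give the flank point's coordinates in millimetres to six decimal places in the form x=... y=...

pitch radius r_p = m·N/2 = 2.880·34/2 = 48.960000
base radius r_b = r_p·cos α = 48.960000·cos 15.812° = 47.107400
roll angle φ = 15.879° = 0.27714083 rad
x = r_b·(cos φ + φ·sin φ) = 47.107400·(0.96184166 + 0.27714083·0.27360670) = 48.881900
y = r_b·(sin φ − φ·cos φ) = 47.107400·(0.27360670 − 0.27714083·0.96184166) = 0.331688

x=48.881900 y=0.331688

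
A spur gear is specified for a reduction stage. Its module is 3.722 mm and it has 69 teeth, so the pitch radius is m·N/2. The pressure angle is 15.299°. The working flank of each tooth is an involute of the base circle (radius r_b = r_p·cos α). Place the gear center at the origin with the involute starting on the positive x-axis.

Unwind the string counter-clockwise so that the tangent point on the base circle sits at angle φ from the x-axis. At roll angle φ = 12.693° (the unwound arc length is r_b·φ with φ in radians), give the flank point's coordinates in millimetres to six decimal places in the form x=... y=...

x=126.860593 y=0.446680

pitch radius r_p = m·N/2 = 3.722·69/2 = 128.409000
base radius r_b = r_p·cos α = 128.409000·cos 15.299° = 123.858445
roll angle φ = 12.693° = 0.22153464 rad
x = r_b·(cos φ + φ·sin φ) = 123.858445·(0.97556140 + 0.22153464·0.21972702) = 126.860593
y = r_b·(sin φ − φ·cos φ) = 123.858445·(0.21972702 − 0.22153464·0.97556140) = 0.446680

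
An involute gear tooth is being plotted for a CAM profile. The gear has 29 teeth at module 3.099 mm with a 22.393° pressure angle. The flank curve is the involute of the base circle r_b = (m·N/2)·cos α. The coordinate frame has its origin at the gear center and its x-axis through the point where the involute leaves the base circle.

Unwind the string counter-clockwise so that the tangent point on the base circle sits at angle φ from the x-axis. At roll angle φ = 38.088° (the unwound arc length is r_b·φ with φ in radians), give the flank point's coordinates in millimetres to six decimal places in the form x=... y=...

pitch radius r_p = m·N/2 = 3.099·29/2 = 44.935500
base radius r_b = r_p·cos α = 44.935500·cos 22.393° = 41.547030
roll angle φ = 38.088° = 0.66476101 rad
x = r_b·(cos φ + φ·sin φ) = 41.547030·(0.78706424 + 0.66476101·0.61687105) = 49.737448
y = r_b·(sin φ − φ·cos φ) = 41.547030·(0.61687105 − 0.66476101·0.78706424) = 3.891354

x=49.737448 y=3.891354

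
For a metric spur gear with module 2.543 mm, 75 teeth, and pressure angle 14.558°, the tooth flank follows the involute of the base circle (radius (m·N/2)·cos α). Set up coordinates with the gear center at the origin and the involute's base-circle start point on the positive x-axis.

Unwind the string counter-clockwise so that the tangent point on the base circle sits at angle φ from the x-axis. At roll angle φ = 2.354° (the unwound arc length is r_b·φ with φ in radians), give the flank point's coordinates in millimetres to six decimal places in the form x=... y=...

x=92.378630 y=0.002133

pitch radius r_p = m·N/2 = 2.543·75/2 = 95.362500
base radius r_b = r_p·cos α = 95.362500·cos 14.558° = 92.300762
roll angle φ = 2.354° = 0.04108505 rad
x = r_b·(cos φ + φ·sin φ) = 92.300762·(0.99915613 + 0.04108505·0.04107349) = 92.378630
y = r_b·(sin φ − φ·cos φ) = 92.300762·(0.04107349 − 0.04108505·0.99915613) = 0.002133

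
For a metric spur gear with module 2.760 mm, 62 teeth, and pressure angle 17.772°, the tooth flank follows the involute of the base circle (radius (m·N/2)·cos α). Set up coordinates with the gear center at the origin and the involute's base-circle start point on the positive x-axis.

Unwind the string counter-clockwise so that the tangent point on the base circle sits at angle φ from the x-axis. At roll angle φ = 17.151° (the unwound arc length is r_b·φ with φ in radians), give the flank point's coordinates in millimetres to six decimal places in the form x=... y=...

x=85.045979 y=0.721967

pitch radius r_p = m·N/2 = 2.760·62/2 = 85.560000
base radius r_b = r_p·cos α = 85.560000·cos 17.772° = 81.476963
roll angle φ = 17.151° = 0.29934142 rad
x = r_b·(cos φ + φ·sin φ) = 81.476963·(0.95553091 + 0.29934142·0.29489098) = 85.045979
y = r_b·(sin φ − φ·cos φ) = 81.476963·(0.29489098 − 0.29934142·0.95553091) = 0.721967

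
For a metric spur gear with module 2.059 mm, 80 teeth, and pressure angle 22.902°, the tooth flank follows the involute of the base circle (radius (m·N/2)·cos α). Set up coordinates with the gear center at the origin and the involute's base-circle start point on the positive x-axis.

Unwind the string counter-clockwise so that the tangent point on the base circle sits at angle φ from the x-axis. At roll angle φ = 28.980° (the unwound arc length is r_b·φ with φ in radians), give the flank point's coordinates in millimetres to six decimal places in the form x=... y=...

x=84.960412 y=3.189418

pitch radius r_p = m·N/2 = 2.059·80/2 = 82.360000
base radius r_b = r_p·cos α = 82.360000·cos 22.902° = 75.867711
roll angle φ = 28.980° = 0.50579642 rad
x = r_b·(cos φ + φ·sin φ) = 75.867711·(0.87478888 + 0.50579642·0.48450429) = 84.960412
y = r_b·(sin φ − φ·cos φ) = 75.867711·(0.48450429 − 0.50579642·0.87478888) = 3.189418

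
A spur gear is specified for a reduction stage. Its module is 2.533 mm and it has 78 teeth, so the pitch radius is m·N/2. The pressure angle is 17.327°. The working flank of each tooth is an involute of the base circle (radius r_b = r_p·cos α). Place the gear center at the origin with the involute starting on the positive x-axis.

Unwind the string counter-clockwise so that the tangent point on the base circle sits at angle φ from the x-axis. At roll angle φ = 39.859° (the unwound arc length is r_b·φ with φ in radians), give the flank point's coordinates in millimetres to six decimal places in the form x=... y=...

pitch radius r_p = m·N/2 = 2.533·78/2 = 98.787000
base radius r_b = r_p·cos α = 98.787000·cos 17.327° = 94.304101
roll angle φ = 39.859° = 0.69567079 rad
x = r_b·(cos φ + φ·sin φ) = 94.304101·(0.76762397 + 0.69567079·0.64090050) = 114.436114
y = r_b·(sin φ − φ·cos φ) = 94.304101·(0.64090050 − 0.69567079·0.76762397) = 10.079876

x=114.436114 y=10.079876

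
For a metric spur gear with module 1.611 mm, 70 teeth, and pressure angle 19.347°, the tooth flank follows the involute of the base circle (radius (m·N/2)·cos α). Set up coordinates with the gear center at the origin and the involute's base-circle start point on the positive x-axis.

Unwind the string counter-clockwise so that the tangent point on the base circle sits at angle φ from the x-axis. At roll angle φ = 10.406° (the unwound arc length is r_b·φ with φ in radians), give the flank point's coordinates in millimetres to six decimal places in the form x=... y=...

x=54.071117 y=0.105888

pitch radius r_p = m·N/2 = 1.611·70/2 = 56.385000
base radius r_b = r_p·cos α = 56.385000·cos 19.347° = 53.200912
roll angle φ = 10.406° = 0.18161896 rad
x = r_b·(cos φ + φ·sin φ) = 53.200912·(0.98355256 + 0.18161896·0.18062214) = 54.071117
y = r_b·(sin φ − φ·cos φ) = 53.200912·(0.18062214 − 0.18161896·0.98355256) = 0.105888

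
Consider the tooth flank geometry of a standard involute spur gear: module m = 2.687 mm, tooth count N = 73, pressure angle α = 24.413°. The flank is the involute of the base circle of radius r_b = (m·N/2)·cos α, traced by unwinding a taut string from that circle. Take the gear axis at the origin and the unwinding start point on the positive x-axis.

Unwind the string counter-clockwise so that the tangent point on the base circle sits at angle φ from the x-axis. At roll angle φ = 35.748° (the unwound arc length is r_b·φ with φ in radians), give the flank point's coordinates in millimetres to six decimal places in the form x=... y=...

pitch radius r_p = m·N/2 = 2.687·73/2 = 98.075500
base radius r_b = r_p·cos α = 98.075500·cos 24.413° = 89.306560
roll angle φ = 35.748° = 0.62392030 rad
x = r_b·(cos φ + φ·sin φ) = 89.306560·(0.81159438 + 0.62392030·0.58422134) = 105.033618
y = r_b·(sin φ − φ·cos φ) = 89.306560·(0.58422134 − 0.62392030·0.81159438) = 6.952617

x=105.033618 y=6.952617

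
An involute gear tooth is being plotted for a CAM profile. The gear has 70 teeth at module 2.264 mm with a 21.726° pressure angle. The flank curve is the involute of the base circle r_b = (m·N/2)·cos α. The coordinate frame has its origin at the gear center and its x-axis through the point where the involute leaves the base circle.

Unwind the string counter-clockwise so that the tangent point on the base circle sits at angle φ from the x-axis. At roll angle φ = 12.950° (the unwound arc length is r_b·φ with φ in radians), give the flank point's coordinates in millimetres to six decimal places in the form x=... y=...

x=75.467434 y=0.281867

pitch radius r_p = m·N/2 = 2.264·70/2 = 79.240000
base radius r_b = r_p·cos α = 79.240000·cos 21.726° = 73.611162
roll angle φ = 12.950° = 0.22602014 rad
x = r_b·(cos φ + φ·sin φ) = 73.611162·(0.97456600 + 0.22602014·0.22410067) = 75.467434
y = r_b·(sin φ − φ·cos φ) = 73.611162·(0.22410067 − 0.22602014·0.97456600) = 0.281867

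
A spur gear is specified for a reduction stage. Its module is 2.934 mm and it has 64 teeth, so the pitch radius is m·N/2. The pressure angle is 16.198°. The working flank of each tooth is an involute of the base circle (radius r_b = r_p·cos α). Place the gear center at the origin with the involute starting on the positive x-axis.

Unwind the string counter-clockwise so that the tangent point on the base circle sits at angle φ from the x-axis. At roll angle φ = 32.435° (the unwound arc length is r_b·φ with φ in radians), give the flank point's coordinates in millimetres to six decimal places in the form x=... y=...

x=103.470765 y=5.279455

pitch radius r_p = m·N/2 = 2.934·64/2 = 93.888000
base radius r_b = r_p·cos α = 93.888000·cos 16.198° = 90.160968
roll angle φ = 32.435° = 0.56609754 rad
x = r_b·(cos φ + φ·sin φ) = 90.160968·(0.84400045 + 0.56609754·0.53634247) = 103.470765
y = r_b·(sin φ − φ·cos φ) = 90.160968·(0.53634247 − 0.56609754·0.84400045) = 5.279455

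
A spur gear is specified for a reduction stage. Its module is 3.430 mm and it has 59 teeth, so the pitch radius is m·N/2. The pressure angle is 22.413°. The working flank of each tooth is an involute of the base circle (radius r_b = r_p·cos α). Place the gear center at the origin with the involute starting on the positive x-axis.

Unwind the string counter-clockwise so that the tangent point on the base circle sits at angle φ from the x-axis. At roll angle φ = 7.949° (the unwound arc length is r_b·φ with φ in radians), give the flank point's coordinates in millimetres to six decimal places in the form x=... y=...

pitch radius r_p = m·N/2 = 3.430·59/2 = 101.185000
base radius r_b = r_p·cos α = 101.185000·cos 22.413° = 93.541439
roll angle φ = 7.949° = 0.13873622 rad
x = r_b·(cos φ + φ·sin φ) = 93.541439·(0.99039156 + 0.13873622·0.13829159) = 94.437343
y = r_b·(sin φ − φ·cos φ) = 93.541439·(0.13829159 − 0.13873622·0.99039156) = 0.083103

x=94.437343 y=0.083103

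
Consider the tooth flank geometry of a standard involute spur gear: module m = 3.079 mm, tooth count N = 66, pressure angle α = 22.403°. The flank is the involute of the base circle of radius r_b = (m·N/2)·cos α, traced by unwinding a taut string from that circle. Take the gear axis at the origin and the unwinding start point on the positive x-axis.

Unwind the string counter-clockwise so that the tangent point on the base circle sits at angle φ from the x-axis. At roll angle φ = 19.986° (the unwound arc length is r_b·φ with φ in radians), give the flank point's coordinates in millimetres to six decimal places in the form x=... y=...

x=99.480687 y=1.312918

pitch radius r_p = m·N/2 = 3.079·66/2 = 101.607000
base radius r_b = r_p·cos α = 101.607000·cos 22.403° = 93.938321
roll angle φ = 19.986° = 0.34882150 rad
x = r_b·(cos φ + φ·sin φ) = 93.938321·(0.93977616 + 0.34882150·0.34179052) = 99.480687
y = r_b·(sin φ − φ·cos φ) = 93.938321·(0.34179052 − 0.34882150·0.93977616) = 1.312918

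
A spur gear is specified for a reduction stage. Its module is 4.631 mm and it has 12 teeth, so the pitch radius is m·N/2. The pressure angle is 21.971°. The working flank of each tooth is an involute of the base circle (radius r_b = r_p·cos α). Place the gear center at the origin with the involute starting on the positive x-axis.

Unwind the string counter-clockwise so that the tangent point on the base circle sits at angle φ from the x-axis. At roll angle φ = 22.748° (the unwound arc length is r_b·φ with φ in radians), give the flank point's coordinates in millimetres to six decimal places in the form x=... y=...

pitch radius r_p = m·N/2 = 4.631·12/2 = 27.786000
base radius r_b = r_p·cos α = 27.786000·cos 21.971° = 25.767996
roll angle φ = 22.748° = 0.39702750 rad
x = r_b·(cos φ + φ·sin φ) = 25.767996·(0.92221447 + 0.39702750·0.38667877) = 27.719575
y = r_b·(sin φ − φ·cos φ) = 25.767996·(0.38667877 − 0.39702750·0.92221447) = 0.529127

x=27.719575 y=0.529127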